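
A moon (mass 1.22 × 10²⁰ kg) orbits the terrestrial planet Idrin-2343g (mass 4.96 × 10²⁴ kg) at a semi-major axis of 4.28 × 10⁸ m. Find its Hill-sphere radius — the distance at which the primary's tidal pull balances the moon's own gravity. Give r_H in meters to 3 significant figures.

8.63 × 10⁶ m

r_H ≈ a (m/3M)^(1/3)
    = (4.28 × 10⁸) × (1.22 × 10²⁰ / (3 × 4.96 × 10²⁴))^(1/3)
    = 8.63 × 10⁶ m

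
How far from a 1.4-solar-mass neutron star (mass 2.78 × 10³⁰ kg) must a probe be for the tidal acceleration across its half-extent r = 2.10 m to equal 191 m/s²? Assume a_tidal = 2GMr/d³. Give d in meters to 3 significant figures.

1.60 × 10⁶ m

2GMr/d³ = a_tidal  ⇒  d = (2GMr / a_tidal)^(1/3)
d = (2 × 6.674×10⁻¹¹ × (2.78 × 10³⁰) × (2.10) / (191))^(1/3)
  = 1.60 × 10⁶ m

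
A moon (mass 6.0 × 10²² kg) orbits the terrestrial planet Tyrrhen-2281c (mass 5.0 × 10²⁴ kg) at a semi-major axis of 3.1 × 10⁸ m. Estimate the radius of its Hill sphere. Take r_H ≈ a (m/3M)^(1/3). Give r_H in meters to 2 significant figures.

4.9 × 10⁷ m

r_H ≈ a (m/3M)^(1/3)
    = (3.1 × 10⁸) × (6.0 × 10²² / (3 × 5.0 × 10²⁴))^(1/3)
    = 4.9 × 10⁷ m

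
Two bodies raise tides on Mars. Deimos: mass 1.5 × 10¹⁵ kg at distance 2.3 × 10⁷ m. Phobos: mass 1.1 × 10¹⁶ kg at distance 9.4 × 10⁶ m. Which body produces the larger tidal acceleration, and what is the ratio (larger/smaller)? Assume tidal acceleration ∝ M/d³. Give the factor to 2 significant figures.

Tidal acceleration ∝ M/d³, so compare M/d³ for each.
Deimos: (1.5 × 10¹⁵) / (2.3 × 10⁷)³ = 1.233 × 10⁻⁷
Phobos: (1.1 × 10¹⁶) / (9.4 × 10⁶)³ = 1.324 × 10⁻⁵
Ratio (larger/smaller) = 110

Phobos, by a factor of ≈ 110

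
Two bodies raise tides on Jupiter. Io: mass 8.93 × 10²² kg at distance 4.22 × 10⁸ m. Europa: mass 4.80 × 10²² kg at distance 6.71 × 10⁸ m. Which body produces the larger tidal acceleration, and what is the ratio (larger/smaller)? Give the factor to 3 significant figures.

Compare M/d³ for the two perturbers:
Io: (8.93 × 10²²) / (4.22 × 10⁸)³ = 1.188 × 10⁻³
Europa: (4.80 × 10²²) / (6.71 × 10⁸)³ = 1.589 × 10⁻⁴
Ratio (larger/smaller) = 7.48

Io, by a factor of ≈ 7.48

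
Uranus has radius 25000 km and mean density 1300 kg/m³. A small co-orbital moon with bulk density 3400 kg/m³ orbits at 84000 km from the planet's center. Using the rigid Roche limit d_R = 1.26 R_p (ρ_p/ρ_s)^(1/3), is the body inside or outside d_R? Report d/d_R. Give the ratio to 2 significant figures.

outside; d/d_R ≈ 3.7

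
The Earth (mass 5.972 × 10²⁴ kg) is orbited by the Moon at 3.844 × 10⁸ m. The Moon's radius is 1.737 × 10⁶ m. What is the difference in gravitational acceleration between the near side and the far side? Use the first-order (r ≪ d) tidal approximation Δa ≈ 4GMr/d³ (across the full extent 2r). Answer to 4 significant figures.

a_tidal = 4GMr/d³
        = 4 × (6.674 × 10⁻¹¹) × (5.972 × 10²⁴) × (1.737 × 10⁶) / (3.844 × 10⁸)³
        = 4.875 × 10⁻⁵ m/s²

4.875 × 10⁻⁵ m/s²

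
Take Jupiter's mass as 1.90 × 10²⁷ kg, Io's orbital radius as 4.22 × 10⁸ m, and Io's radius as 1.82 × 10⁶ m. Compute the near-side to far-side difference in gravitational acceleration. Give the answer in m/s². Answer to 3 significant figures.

Near-to-far spans 2r, so the tidal difference is twice the near-to-center value: 4GMr/d³.
Δg = 4GMr/d³
   = 4 × (6.674 × 10⁻¹¹) × (1.90 × 10²⁷) × (1.82 × 10⁶) / (4.22 × 10⁸)³
   = 1.23 × 10⁻² m/s²

1.23 × 10⁻² m/s²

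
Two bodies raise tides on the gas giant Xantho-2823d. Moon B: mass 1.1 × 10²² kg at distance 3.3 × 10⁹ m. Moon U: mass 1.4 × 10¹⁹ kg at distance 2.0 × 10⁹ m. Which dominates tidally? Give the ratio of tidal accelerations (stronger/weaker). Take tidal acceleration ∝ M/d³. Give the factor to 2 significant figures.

Compare M/d³ for the two perturbers:
Moon B: (1.1 × 10²²) / (3.3 × 10⁹)³ = 3.061 × 10⁻⁷
Moon U: (1.4 × 10¹⁹) / (2.0 × 10⁹)³ = 1.750 × 10⁻⁹
Ratio (larger/smaller) = 170

Moon B, by a factor of ≈ 170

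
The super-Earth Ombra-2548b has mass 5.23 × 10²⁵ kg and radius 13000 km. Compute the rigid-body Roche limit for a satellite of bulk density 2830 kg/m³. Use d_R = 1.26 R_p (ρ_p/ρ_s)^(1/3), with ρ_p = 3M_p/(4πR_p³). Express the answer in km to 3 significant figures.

ρ_p = 3M_p/(4πR_p³) = 3 × (5.23 × 10²⁵) / (4π × (1.30 × 10⁷ m)³) = 5680 kg/m³
d_R = 1.26 × 13000 km × (5680/2830)^(1/3)
    = 20700 km

20700 km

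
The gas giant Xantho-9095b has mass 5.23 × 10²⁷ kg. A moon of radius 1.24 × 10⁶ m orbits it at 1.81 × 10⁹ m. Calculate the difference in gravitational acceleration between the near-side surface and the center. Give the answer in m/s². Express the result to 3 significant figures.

1.46 × 10⁻⁴ m/s²

Δg = 2GMr/d³
   = 2 × (6.674 × 10⁻¹¹) × (5.23 × 10²⁷) × (1.24 × 10⁶) / (1.81 × 10⁹)³
   = 1.46 × 10⁻⁴ m/s²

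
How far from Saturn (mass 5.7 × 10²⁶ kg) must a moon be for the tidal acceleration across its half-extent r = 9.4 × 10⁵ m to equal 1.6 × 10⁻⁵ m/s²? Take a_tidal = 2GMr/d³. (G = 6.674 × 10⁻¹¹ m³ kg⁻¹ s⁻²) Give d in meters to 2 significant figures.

1.6 × 10⁹ m

2GMr/d³ = a_tidal  ⇒  d = (2GMr / a_tidal)^(1/3)
d = (2 × 6.674×10⁻¹¹ × (5.7 × 10²⁶) × (9.4 × 10⁵) / (1.6 × 10⁻⁵))^(1/3)
  = 1.6 × 10⁹ m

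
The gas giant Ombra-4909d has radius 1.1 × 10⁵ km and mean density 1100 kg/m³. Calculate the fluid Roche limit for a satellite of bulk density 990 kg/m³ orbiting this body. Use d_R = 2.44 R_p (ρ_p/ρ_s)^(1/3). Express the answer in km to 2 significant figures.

2.8 × 10⁵ km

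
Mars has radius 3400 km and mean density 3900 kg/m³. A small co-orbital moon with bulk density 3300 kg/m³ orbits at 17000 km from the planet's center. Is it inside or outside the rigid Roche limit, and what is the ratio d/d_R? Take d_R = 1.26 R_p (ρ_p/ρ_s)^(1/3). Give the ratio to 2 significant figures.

d_R = 1.26 × (3400 km) × (3900/3300)^(1/3) = 4529 km
d/d_R = (17000) / (4529) = 3.8
Since d/d_R > 1, the body is outside the Roche limit.

outside; d/d_R ≈ 3.8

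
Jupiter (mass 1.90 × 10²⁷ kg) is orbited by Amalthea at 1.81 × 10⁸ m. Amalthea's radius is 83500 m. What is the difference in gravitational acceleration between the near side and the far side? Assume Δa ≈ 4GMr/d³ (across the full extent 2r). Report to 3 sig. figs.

7.14 × 10⁻³ m/s²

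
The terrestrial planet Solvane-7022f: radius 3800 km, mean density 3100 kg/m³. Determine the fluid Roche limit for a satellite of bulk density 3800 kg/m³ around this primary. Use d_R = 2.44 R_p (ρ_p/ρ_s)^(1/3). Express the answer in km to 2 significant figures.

8700 km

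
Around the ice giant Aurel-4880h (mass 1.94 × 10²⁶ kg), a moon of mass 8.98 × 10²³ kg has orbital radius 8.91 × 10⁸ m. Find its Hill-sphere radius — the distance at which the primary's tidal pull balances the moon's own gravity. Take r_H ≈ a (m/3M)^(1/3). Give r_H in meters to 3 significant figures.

r_H ≈ a (m/3M)^(1/3)
    = (8.91 × 10⁸) × (8.98 × 10²³ / (3 × 1.94 × 10²⁶))^(1/3)
    = 1.03 × 10⁸ m

1.03 × 10⁸ m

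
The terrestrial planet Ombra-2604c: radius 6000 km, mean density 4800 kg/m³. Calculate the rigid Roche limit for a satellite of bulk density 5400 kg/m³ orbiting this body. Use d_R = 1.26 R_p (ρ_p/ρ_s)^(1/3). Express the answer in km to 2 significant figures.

d_R = 1.26 × 6000 km × (4800/5400)^(1/3)
    = 7300 km

7300 km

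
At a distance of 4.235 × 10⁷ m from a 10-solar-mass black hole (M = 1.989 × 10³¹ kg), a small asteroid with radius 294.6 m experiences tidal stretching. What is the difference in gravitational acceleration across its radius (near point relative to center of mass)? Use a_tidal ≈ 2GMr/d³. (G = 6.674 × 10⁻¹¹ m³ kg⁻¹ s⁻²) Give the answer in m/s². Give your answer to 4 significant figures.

a_tidal = 2GMr/d³
        = 2 × (6.674 × 10⁻¹¹) × (1.989 × 10³¹) × (294.6) / (4.235 × 10⁷)³
        = 1.030 × 10¹ m/s²

1.030 × 10¹ m/s²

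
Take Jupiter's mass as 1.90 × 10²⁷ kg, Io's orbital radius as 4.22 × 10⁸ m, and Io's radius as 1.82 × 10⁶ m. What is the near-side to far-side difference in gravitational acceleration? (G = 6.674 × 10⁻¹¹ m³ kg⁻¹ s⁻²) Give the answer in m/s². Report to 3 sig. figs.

a_tidal = 4GMr/d³
        = 4 × (6.674 × 10⁻¹¹) × (1.90 × 10²⁷) × (1.82 × 10⁶) / (4.22 × 10⁸)³
        = 1.23 × 10⁻² m/s²

1.23 × 10⁻² m/s²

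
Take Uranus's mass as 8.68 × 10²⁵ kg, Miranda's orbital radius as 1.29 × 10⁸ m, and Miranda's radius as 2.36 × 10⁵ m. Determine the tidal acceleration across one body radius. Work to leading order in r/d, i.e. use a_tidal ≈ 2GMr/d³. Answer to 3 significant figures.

1.27 × 10⁻³ m/s²

Since r ≪ d, expand the inverse-square field across one radius to get the leading 2GMr/d³ term.
a_tidal = 2GMr/d³
        = 2 × (6.674 × 10⁻¹¹) × (8.68 × 10²⁵) × (2.36 × 10⁵) / (1.29 × 10⁸)³
        = 1.27 × 10⁻³ m/s²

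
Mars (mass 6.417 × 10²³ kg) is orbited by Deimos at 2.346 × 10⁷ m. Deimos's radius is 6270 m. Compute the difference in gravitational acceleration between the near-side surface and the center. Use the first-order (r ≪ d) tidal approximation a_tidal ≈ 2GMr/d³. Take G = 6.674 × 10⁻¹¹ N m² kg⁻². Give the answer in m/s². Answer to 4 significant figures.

4.159 × 10⁻⁵ m/s²

Differencing GM/(d−r)² and GM/d² to first order in r/d gives 2GMr/d³.
a_tidal = 2GMr/d³
        = 2 × (6.674 × 10⁻¹¹) × (6.417 × 10²³) × (6270) / (2.346 × 10⁷)³
        = 4.159 × 10⁻⁵ m/s²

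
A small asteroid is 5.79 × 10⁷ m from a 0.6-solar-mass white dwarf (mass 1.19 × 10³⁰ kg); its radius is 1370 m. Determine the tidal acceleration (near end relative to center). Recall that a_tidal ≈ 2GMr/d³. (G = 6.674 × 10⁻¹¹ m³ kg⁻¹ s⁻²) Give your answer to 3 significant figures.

Differencing GM/(d−r)² and GM/d² to first order in r/d gives 2GMr/d³.
a_tidal = 2GMr/d³
        = 2 × (6.674 × 10⁻¹¹) × (1.19 × 10³⁰) × (1370) / (5.79 × 10⁷)³
        = 1.12 m/s²

1.12 m/s²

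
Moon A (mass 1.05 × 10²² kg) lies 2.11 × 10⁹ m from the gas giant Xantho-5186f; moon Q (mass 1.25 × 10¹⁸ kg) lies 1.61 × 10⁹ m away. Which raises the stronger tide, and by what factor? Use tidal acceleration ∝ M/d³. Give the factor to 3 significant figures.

Moon A, by a factor of ≈ 3730

Tidal stretch scales as M/d³; compute that for each body.
Moon A: (1.05 × 10²²) / (2.11 × 10⁹)³ = 1.118 × 10⁻⁶
Moon Q: (1.25 × 10¹⁸) / (1.61 × 10⁹)³ = 2.995 × 10⁻¹⁰
Ratio (larger/smaller) = 3730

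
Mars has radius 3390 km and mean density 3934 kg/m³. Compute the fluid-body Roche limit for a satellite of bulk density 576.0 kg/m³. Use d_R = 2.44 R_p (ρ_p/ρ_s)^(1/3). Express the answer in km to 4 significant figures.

d_R = 2.44 × 3390 km × (3934/576.0)^(1/3)
    = 15690 km

15690 km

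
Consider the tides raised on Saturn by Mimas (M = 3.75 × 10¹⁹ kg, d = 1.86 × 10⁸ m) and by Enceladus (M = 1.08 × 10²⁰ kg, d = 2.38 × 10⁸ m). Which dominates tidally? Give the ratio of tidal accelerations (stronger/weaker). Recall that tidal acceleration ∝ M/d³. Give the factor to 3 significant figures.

Enceladus, by a factor of ≈ 1.37

Compare M/d³ for the two perturbers:
Mimas: (3.75 × 10¹⁹) / (1.86 × 10⁸)³ = 5.828 × 10⁻⁶
Enceladus: (1.08 × 10²⁰) / (2.38 × 10⁸)³ = 8.011 × 10⁻⁶
Ratio (larger/smaller) = 1.37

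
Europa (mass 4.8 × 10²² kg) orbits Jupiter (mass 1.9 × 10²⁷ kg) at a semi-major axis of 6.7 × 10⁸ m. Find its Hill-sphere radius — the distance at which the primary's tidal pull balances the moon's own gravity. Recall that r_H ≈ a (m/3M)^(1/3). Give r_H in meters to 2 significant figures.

1.4 × 10⁷ m

r_H ≈ a (m/3M)^(1/3)
    = (6.7 × 10⁸) × (4.8 × 10²² / (3 × 1.9 × 10²⁷))^(1/3)
    = 1.4 × 10⁷ m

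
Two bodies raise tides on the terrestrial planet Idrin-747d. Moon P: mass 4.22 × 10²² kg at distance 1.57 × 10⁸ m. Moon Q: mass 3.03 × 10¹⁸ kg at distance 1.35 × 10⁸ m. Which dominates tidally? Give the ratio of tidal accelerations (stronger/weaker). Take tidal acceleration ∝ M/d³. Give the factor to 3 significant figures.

Compare M/d³ for the two perturbers:
Moon P: (4.22 × 10²²) / (1.57 × 10⁸)³ = 1.090 × 10⁻²
Moon Q: (3.03 × 10¹⁸) / (1.35 × 10⁸)³ = 1.232 × 10⁻⁶
Ratio (larger/smaller) = 8850

Moon P, by a factor of ≈ 8850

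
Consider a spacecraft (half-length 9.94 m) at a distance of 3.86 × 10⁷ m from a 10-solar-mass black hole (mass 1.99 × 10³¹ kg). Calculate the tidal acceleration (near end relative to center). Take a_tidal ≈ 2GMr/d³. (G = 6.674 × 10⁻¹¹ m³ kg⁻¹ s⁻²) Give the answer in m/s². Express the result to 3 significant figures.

Δa = 2GMr/d³
   = 2 × (6.674 × 10⁻¹¹) × (1.99 × 10³¹) × (9.94) / (3.86 × 10⁷)³
   = 4.59 × 10⁻¹ m/s²

4.59 × 10⁻¹ m/s²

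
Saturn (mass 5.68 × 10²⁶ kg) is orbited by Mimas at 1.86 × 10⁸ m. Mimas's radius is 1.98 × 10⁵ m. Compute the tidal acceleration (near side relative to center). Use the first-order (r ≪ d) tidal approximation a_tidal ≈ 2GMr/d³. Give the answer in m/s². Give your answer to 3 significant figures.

2.33 × 10⁻³ m/s²

The tidal stretch is the gradient of GM/d² times the body's extent r, hence the 1/d³ dependence.
a_tidal = 2GMr/d³
        = 2 × (6.674 × 10⁻¹¹) × (5.68 × 10²⁶) × (1.98 × 10⁵) / (1.86 × 10⁸)³
        = 2.33 × 10⁻³ m/s²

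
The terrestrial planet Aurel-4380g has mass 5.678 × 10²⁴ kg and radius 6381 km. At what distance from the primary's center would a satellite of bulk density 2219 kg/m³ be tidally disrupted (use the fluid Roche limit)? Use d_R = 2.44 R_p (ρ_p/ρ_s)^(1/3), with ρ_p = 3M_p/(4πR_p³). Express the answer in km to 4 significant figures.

20700 km

ρ_p = 3M_p/(4πR_p³) = 3 × (5.678 × 10²⁴) / (4π × (6.381 × 10⁶ m)³) = 5217 kg/m³
d_R = 2.44 × 6381 km × (5217/2219)^(1/3)
    = 20700 km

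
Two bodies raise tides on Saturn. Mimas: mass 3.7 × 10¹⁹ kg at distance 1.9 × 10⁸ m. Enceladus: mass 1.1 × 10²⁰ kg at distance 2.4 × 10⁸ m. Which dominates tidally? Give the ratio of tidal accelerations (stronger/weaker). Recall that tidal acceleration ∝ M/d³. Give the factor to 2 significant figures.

The tide-raising term goes as M/d³ (the gradient of a 1/d² field).
Mimas: (3.7 × 10¹⁹) / (1.9 × 10⁸)³ = 5.394 × 10⁻⁶
Enceladus: (1.1 × 10²⁰) / (2.4 × 10⁸)³ = 7.957 × 10⁻⁶
Ratio (larger/smaller) = 1.5

Enceladus, by a factor of ≈ 1.5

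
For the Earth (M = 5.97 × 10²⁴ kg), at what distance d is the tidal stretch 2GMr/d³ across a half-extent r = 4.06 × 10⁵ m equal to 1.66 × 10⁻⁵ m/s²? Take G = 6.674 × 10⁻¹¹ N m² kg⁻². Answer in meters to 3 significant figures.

2GMr/d³ = a_tidal  ⇒  d = (2GMr / a_tidal)^(1/3)
d = (2 × 6.674×10⁻¹¹ × (5.97 × 10²⁴) × (4.06 × 10⁵) / (1.66 × 10⁻⁵))^(1/3)
  = 2.69 × 10⁸ m

2.69 × 10⁸ m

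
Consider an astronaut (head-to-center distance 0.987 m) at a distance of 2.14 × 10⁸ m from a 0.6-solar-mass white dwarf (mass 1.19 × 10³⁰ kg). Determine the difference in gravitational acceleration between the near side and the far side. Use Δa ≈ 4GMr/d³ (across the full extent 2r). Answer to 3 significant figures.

Near-to-far spans 2r, so the tidal difference is twice the near-to-center value: 4GMr/d³.
a_tidal = 4GMr/d³
        = 4 × (6.674 × 10⁻¹¹) × (1.19 × 10³⁰) × (0.987) / (2.14 × 10⁸)³
        = 3.20 × 10⁻⁵ m/s²

3.20 × 10⁻⁵ m/s²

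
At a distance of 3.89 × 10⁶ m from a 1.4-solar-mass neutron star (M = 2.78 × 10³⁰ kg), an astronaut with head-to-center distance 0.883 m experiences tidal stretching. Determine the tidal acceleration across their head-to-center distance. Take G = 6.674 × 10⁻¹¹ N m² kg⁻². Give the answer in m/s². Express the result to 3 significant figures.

5.57 m/s²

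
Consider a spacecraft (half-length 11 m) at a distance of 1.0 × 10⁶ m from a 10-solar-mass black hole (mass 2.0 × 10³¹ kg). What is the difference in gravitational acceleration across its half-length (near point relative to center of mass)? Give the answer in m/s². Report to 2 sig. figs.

Since r ≪ d, expand the inverse-square field across one radius to get the leading 2GMr/d³ term.
Δg = 2GMr/d³
   = 2 × (6.674 × 10⁻¹¹) × (2.0 × 10³¹) × (11) / (1.0 × 10⁶)³
   = 2.9 × 10⁴ m/s²

2.9 × 10⁴ m/s²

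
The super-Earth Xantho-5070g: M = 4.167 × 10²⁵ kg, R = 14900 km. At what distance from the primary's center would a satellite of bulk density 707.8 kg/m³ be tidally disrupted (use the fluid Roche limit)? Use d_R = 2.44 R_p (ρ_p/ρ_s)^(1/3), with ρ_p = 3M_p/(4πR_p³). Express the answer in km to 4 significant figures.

58880 km

ρ_p = 3M_p/(4πR_p³) = 3 × (4.167 × 10²⁵) / (4π × (1.490 × 10⁷ m)³) = 3007 kg/m³
d_R = 2.44 × 14900 km × (3007/707.8)^(1/3)
    = 58880 km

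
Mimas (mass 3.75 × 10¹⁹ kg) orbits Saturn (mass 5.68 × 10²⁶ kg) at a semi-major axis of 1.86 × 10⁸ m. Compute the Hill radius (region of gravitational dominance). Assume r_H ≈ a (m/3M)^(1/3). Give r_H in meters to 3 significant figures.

r_H ≈ a (m/3M)^(1/3)
    = (1.86 × 10⁸) × (3.75 × 10¹⁹ / (3 × 5.68 × 10²⁶))^(1/3)
    = 5.21 × 10⁵ m

5.21 × 10⁵ m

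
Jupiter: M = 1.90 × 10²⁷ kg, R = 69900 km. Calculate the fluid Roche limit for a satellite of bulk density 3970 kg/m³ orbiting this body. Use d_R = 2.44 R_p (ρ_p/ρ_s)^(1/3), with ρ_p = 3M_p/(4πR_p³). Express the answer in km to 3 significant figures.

1.18 × 10⁵ km

ρ_p = 3M_p/(4πR_p³) = 3 × (1.90 × 10²⁷) / (4π × (6.99 × 10⁷ m)³) = 1330 kg/m³
d_R = 2.44 × 69900 km × (1330/3970)^(1/3)
    = 1.18 × 10⁵ km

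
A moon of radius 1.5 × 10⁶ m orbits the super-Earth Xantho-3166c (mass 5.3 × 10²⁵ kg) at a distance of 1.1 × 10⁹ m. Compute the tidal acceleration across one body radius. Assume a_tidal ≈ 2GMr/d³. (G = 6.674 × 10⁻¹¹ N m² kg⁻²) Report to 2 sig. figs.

8.0 × 10⁻⁶ m/s²

Δg = 2GMr/d³
   = 2 × (6.674 × 10⁻¹¹) × (5.3 × 10²⁵) × (1.5 × 10⁶) / (1.1 × 10⁹)³
   = 8.0 × 10⁻⁶ m/s²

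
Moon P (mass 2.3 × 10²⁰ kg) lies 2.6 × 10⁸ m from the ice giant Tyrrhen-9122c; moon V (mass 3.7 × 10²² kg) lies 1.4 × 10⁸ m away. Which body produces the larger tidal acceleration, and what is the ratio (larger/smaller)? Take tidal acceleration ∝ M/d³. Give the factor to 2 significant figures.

Moon V, by a factor of ≈ 1000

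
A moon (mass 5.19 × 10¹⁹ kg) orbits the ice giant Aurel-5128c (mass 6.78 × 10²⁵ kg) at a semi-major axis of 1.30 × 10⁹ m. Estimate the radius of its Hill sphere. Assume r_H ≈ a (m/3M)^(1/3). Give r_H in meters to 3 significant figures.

8.25 × 10⁶ m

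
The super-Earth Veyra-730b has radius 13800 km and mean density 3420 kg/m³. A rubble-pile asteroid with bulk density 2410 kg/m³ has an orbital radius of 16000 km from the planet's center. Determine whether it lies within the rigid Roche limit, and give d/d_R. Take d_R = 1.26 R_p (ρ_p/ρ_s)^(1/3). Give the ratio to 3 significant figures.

inside; d/d_R ≈ 0.819

d_R = 1.26 × (13800 km) × (3420/2410)^(1/3) = 19540 km
d/d_R = (16000) / (19540) = 0.819
Since d/d_R < 1, the body is inside the Roche limit.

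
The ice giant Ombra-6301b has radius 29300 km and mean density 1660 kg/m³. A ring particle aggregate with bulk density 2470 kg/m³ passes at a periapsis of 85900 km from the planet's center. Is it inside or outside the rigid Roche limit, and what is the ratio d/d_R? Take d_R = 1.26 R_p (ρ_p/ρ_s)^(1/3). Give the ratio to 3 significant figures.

d_R = 1.26 × (29300 km) × (1660/2470)^(1/3) = 32340 km
d/d_R = (85900) / (32340) = 2.66
Since d/d_R > 1, the body is outside the Roche limit.

outside; d/d_R ≈ 2.66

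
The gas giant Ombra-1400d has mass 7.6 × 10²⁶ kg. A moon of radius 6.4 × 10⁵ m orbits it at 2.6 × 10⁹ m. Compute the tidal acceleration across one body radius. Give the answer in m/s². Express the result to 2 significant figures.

3.7 × 10⁻⁶ m/s²

a_tidal = 2GMr/d³
        = 2 × (6.674 × 10⁻¹¹) × (7.6 × 10²⁶) × (6.4 × 10⁵) / (2.6 × 10⁹)³
        = 3.7 × 10⁻⁶ m/s²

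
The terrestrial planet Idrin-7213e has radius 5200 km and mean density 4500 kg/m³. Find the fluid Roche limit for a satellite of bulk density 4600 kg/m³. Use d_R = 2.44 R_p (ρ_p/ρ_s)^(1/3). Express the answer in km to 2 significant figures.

13000 km

d_R = 2.44 × 5200 km × (4500/4600)^(1/3)
    = 13000 km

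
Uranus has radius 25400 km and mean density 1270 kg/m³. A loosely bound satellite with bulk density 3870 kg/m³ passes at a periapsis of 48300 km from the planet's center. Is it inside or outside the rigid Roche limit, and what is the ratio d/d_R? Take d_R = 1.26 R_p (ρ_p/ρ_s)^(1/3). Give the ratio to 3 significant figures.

outside; d/d_R ≈ 2.19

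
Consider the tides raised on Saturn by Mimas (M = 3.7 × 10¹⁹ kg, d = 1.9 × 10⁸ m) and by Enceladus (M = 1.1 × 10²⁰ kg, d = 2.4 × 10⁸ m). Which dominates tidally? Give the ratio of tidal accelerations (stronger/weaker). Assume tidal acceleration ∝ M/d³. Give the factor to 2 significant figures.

Enceladus, by a factor of ≈ 1.5

Tidal stretch scales as M/d³; compute that for each body.
Mimas: (3.7 × 10¹⁹) / (1.9 × 10⁸)³ = 5.394 × 10⁻⁶
Enceladus: (1.1 × 10²⁰) / (2.4 × 10⁸)³ = 7.957 × 10⁻⁶
Ratio (larger/smaller) = 1.5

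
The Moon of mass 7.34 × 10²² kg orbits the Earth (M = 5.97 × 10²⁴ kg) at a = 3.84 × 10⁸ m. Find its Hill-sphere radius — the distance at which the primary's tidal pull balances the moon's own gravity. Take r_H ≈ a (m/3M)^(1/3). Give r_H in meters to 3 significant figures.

6.15 × 10⁷ m

r_H ≈ a (m/3M)^(1/3)
    = (3.84 × 10⁸) × (7.34 × 10²² / (3 × 5.97 × 10²⁴))^(1/3)
    = 6.15 × 10⁷ m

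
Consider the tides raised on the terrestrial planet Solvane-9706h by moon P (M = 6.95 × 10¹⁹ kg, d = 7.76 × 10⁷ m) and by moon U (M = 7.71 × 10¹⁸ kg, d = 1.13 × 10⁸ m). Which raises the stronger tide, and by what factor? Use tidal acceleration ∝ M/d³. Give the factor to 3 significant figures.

Moon P, by a factor of ≈ 27.8

The tide-raising term goes as M/d³ (the gradient of a 1/d² field).
Moon P: (6.95 × 10¹⁹) / (7.76 × 10⁷)³ = 1.487 × 10⁻⁴
Moon U: (7.71 × 10¹⁸) / (1.13 × 10⁸)³ = 5.343 × 10⁻⁶
Ratio (larger/smaller) = 27.8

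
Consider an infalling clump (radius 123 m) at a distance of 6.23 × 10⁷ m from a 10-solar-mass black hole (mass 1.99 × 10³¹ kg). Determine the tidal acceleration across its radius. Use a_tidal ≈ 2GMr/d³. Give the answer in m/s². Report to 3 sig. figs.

1.35 m/s²

Since r ≪ d, expand the inverse-square field across one radius to get the leading 2GMr/d³ term.
Δg = 2GMr/d³
   = 2 × (6.674 × 10⁻¹¹) × (1.99 × 10³¹) × (123) / (6.23 × 10⁷)³
   = 1.35 m/s²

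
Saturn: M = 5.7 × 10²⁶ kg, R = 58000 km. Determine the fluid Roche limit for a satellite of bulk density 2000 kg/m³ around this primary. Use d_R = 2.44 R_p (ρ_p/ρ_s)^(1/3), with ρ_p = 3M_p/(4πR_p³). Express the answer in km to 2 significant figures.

ρ_p = 3M_p/(4πR_p³) = 3 × (5.7 × 10²⁶) / (4π × (5.8 × 10⁷ m)³) = 700 kg/m³
d_R = 2.44 × 58000 km × (700/2000)^(1/3)
    = 1.0 × 10⁵ km

1.0 × 10⁵ km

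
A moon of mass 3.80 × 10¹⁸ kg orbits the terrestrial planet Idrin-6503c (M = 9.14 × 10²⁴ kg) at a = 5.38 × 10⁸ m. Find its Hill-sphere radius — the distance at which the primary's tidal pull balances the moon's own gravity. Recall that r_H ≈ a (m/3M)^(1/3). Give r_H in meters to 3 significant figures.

2.78 × 10⁶ m

r_H ≈ a (m/3M)^(1/3)
    = (5.38 × 10⁸) × (3.80 × 10¹⁸ / (3 × 9.14 × 10²⁴))^(1/3)
    = 2.78 × 10⁶ m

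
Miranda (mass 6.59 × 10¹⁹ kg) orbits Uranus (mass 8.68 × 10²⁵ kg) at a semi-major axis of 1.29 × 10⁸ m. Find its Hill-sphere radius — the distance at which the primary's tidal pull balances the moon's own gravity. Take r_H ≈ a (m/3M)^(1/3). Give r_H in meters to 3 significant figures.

8.16 × 10⁵ m

r_H ≈ a (m/3M)^(1/3)
    = (1.29 × 10⁸) × (6.59 × 10¹⁹ / (3 × 8.68 × 10²⁵))^(1/3)
    = 8.16 × 10⁵ m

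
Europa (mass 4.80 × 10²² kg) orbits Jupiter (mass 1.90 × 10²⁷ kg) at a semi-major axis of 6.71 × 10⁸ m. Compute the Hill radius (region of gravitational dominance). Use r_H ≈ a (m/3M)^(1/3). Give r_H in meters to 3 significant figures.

1.37 × 10⁷ m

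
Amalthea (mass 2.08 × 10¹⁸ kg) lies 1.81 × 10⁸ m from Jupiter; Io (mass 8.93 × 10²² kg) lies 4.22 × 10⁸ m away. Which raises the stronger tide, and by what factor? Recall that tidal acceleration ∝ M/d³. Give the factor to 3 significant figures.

Compare M/d³ for the two perturbers:
Amalthea: (2.08 × 10¹⁸) / (1.81 × 10⁸)³ = 3.508 × 10⁻⁷
Io: (8.93 × 10²²) / (4.22 × 10⁸)³ = 1.188 × 10⁻³
Ratio (larger/smaller) = 3390

Io, by a factor of ≈ 3390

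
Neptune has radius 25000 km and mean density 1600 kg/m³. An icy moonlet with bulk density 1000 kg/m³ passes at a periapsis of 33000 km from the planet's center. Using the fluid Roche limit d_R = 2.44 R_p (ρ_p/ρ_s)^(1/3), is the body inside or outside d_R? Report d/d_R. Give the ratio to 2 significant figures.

inside; d/d_R ≈ 0.46

d_R = 2.44 × (25000 km) × (1600/1000)^(1/3) = 71350 km
d/d_R = (33000) / (71350) = 0.46
Since d/d_R < 1, the body is inside the Roche limit.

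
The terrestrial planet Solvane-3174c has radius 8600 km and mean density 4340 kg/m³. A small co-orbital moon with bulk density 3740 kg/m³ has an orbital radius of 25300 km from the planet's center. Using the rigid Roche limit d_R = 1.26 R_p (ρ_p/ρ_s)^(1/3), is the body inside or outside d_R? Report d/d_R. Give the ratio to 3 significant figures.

outside; d/d_R ≈ 2.22

d_R = 1.26 × (8600 km) × (4340/3740)^(1/3) = 11390 km
d/d_R = (25300) / (11390) = 2.22
Since d/d_R > 1, the body is outside the Roche limit.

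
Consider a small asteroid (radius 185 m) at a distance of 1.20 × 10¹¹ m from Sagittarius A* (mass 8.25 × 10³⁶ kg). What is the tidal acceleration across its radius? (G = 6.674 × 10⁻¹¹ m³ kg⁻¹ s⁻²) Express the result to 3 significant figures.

1.18 × 10⁻⁴ m/s²

a_tidal = 2GMr/d³
        = 2 × (6.674 × 10⁻¹¹) × (8.25 × 10³⁶) × (185) / (1.20 × 10¹¹)³
        = 1.18 × 10⁻⁴ m/s²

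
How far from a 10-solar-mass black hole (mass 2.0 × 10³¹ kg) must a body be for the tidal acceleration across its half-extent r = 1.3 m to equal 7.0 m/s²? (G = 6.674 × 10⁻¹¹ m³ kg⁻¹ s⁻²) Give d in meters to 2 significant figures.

2GMr/d³ = a_tidal  ⇒  d = (2GMr / a_tidal)^(1/3)
d = (2 × 6.674×10⁻¹¹ × (2.0 × 10³¹) × (1.3) / (7.0))^(1/3)
  = 7.9 × 10⁶ m

7.9 × 10⁶ m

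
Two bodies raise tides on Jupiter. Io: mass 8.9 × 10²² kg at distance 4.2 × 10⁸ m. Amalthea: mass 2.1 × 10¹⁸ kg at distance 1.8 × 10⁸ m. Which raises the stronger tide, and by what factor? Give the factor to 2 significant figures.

Io, by a factor of ≈ 3300

Tidal acceleration ∝ M/d³, so compare M/d³ for each.
Io: (8.9 × 10²²) / (4.2 × 10⁸)³ = 1.201 × 10⁻³
Amalthea: (2.1 × 10¹⁸) / (1.8 × 10⁸)³ = 3.601 × 10⁻⁷
Ratio (larger/smaller) = 3300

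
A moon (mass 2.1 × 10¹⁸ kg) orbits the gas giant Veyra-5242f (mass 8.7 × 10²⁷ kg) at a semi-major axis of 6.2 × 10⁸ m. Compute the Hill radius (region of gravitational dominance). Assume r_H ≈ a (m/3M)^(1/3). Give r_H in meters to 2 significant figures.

r_H ≈ a (m/3M)^(1/3)
    = (6.2 × 10⁸) × (2.1 × 10¹⁸ / (3 × 8.7 × 10²⁷))^(1/3)
    = 2.7 × 10⁵ m

2.7 × 10⁵ m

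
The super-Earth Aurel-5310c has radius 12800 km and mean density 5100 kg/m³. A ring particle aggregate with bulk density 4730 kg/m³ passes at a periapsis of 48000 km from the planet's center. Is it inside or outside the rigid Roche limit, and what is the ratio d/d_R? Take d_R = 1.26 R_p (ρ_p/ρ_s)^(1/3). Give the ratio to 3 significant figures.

d_R = 1.26 × (12800 km) × (5100/4730)^(1/3) = 16540 km
d/d_R = (48000) / (16540) = 2.90
Since d/d_R > 1, the body is outside the Roche limit.

outside; d/d_R ≈ 2.90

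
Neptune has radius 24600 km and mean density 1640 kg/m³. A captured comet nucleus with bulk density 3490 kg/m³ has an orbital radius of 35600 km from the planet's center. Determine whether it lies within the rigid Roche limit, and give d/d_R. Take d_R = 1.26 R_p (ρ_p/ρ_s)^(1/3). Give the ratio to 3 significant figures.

outside; d/d_R ≈ 1.48

d_R = 1.26 × (24600 km) × (1640/3490)^(1/3) = 24100 km
d/d_R = (35600) / (24100) = 1.48
Since d/d_R > 1, the body is outside the Roche limit.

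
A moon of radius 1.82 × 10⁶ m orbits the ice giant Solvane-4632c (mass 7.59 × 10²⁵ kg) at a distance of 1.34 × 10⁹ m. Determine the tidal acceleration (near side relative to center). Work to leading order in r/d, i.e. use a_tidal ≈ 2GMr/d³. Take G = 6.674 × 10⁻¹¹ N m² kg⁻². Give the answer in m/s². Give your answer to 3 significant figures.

a_tidal = 2GMr/d³
        = 2 × (6.674 × 10⁻¹¹) × (7.59 × 10²⁵) × (1.82 × 10⁶) / (1.34 × 10⁹)³
        = 7.66 × 10⁻⁶ m/s²

7.66 × 10⁻⁶ m/s²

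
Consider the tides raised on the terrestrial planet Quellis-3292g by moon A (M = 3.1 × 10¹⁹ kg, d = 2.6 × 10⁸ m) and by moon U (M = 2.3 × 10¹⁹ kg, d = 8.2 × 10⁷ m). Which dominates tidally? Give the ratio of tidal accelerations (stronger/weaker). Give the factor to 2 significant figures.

Compare M/d³ for the two perturbers:
Moon A: (3.1 × 10¹⁹) / (2.6 × 10⁸)³ = 1.764 × 10⁻⁶
Moon U: (2.3 × 10¹⁹) / (8.2 × 10⁷)³ = 4.171 × 10⁻⁵
Ratio (larger/smaller) = 24

Moon U, by a factor of ≈ 24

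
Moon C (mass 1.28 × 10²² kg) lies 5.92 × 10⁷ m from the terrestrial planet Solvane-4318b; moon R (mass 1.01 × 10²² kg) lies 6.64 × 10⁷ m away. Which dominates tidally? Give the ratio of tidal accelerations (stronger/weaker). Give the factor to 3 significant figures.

Moon C, by a factor of ≈ 1.79

Tidal stretch scales as M/d³; compute that for each body.
Moon C: (1.28 × 10²²) / (5.92 × 10⁷)³ = 6.169 × 10⁻²
Moon R: (1.01 × 10²²) / (6.64 × 10⁷)³ = 3.450 × 10⁻²
Ratio (larger/smaller) = 1.79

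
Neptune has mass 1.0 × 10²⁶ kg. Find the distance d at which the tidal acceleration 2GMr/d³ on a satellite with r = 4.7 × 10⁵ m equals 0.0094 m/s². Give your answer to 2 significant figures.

2GMr/d³ = a_tidal  ⇒  d = (2GMr / a_tidal)^(1/3)
d = (2 × 6.674×10⁻¹¹ × (1.0 × 10²⁶) × (4.7 × 10⁵) / (0.0094))^(1/3)
  = 8.7 × 10⁷ m

8.7 × 10⁷ m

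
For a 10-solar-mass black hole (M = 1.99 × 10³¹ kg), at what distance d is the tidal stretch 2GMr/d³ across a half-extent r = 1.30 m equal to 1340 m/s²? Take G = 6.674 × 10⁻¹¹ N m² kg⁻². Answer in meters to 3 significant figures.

2GMr/d³ = a_tidal  ⇒  d = (2GMr / a_tidal)^(1/3)
d = (2 × 6.674×10⁻¹¹ × (1.99 × 10³¹) × (1.30) / (1340))^(1/3)
  = 1.37 × 10⁶ m

1.37 × 10⁶ m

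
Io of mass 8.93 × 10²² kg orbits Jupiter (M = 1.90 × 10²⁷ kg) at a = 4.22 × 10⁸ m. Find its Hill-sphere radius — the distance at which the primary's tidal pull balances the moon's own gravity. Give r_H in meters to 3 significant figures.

1.06 × 10⁷ m

r_H ≈ a (m/3M)^(1/3)
    = (4.22 × 10⁸) × (8.93 × 10²² / (3 × 1.90 × 10²⁷))^(1/3)
    = 1.06 × 10⁷ m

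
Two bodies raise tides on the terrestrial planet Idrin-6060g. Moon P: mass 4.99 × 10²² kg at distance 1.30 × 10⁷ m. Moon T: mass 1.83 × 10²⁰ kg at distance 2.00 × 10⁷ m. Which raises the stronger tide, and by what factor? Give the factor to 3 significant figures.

Moon P, by a factor of ≈ 993

Compare M/d³ for the two perturbers:
Moon P: (4.99 × 10²²) / (1.30 × 10⁷)³ = 2.271 × 10¹
Moon T: (1.83 × 10²⁰) / (2.00 × 10⁷)³ = 2.288 × 10⁻²
Ratio (larger/smaller) = 993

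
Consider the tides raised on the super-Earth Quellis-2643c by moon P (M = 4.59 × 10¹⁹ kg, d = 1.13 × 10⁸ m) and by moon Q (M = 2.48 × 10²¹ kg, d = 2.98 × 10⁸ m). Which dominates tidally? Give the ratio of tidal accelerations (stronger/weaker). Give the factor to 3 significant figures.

Moon Q, by a factor of ≈ 2.95

Compare M/d³ for the two perturbers:
Moon P: (4.59 × 10¹⁹) / (1.13 × 10⁸)³ = 3.181 × 10⁻⁵
Moon Q: (2.48 × 10²¹) / (2.98 × 10⁸)³ = 9.371 × 10⁻⁵
Ratio (larger/smaller) = 2.95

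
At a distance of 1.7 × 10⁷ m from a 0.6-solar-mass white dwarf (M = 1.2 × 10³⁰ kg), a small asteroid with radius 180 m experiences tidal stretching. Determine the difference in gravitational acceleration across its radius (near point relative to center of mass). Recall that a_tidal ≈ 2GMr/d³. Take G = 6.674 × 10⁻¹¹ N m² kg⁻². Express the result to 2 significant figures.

5.9 m/s²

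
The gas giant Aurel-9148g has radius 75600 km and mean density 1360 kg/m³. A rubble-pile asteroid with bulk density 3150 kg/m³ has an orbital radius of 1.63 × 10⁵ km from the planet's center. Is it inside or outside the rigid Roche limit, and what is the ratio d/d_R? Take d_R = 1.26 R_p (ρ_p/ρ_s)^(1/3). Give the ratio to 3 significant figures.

d_R = 1.26 × (75600 km) × (1360/3150)^(1/3) = 71990 km
d/d_R = (1.63 × 10⁵) / (71990) = 2.26
Since d/d_R > 1, the body is outside the Roche limit.

outside; d/d_R ≈ 2.26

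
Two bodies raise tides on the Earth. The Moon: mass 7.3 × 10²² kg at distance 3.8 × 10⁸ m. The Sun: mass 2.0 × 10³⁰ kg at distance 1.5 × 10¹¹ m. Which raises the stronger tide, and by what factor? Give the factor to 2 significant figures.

The Moon, by a factor of ≈ 2.2

Compare M/d³ for the two perturbers:
The Moon: (7.3 × 10²²) / (3.8 × 10⁸)³ = 1.330 × 10⁻³
The Sun: (2.0 × 10³⁰) / (1.5 × 10¹¹)³ = 5.926 × 10⁻⁴
Ratio (larger/smaller) = 2.2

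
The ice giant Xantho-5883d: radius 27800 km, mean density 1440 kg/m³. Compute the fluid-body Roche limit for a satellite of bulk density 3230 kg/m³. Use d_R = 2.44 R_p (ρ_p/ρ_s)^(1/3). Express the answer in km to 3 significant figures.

d_R = 2.44 × 27800 km × (1440/3230)^(1/3)
    = 51800 km

51800 km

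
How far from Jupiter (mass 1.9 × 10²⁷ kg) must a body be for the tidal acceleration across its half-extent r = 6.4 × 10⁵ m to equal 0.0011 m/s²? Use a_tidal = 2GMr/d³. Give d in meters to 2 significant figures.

5.3 × 10⁸ m

2GMr/d³ = a_tidal  ⇒  d = (2GMr / a_tidal)^(1/3)
d = (2 × 6.674×10⁻¹¹ × (1.9 × 10²⁷) × (6.4 × 10⁵) / (0.0011))^(1/3)
  = 5.3 × 10⁸ m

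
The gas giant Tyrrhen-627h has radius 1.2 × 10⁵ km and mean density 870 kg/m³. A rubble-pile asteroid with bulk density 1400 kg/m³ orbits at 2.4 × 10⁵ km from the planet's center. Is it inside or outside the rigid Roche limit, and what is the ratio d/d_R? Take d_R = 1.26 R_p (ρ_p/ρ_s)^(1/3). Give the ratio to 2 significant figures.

d_R = 1.26 × (1.2 × 10⁵ km) × (870/1400)^(1/3) = 1.290 × 10⁵ km
d/d_R = (2.4 × 10⁵) / (1.290 × 10⁵) = 1.9
Since d/d_R > 1, the body is outside the Roche limit.

outside; d/d_R ≈ 1.9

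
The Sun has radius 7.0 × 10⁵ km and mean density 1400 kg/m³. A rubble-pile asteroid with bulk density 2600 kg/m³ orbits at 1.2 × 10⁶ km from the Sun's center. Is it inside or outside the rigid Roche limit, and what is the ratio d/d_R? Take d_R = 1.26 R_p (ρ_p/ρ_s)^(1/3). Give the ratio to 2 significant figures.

outside; d/d_R ≈ 1.7

d_R = 1.26 × (7.0 × 10⁵ km) × (1400/2600)^(1/3) = 7.176 × 10⁵ km
d/d_R = (1.2 × 10⁶) / (7.176 × 10⁵) = 1.7
Since d/d_R > 1, the body is outside the Roche limit.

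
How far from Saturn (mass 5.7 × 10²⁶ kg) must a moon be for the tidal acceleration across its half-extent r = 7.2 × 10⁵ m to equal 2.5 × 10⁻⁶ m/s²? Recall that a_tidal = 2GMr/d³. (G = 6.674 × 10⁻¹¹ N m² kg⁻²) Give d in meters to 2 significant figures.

2.8 × 10⁹ m

2GMr/d³ = a_tidal  ⇒  d = (2GMr / a_tidal)^(1/3)
d = (2 × 6.674×10⁻¹¹ × (5.7 × 10²⁶) × (7.2 × 10⁵) / (2.5 × 10⁻⁶))^(1/3)
  = 2.8 × 10⁹ m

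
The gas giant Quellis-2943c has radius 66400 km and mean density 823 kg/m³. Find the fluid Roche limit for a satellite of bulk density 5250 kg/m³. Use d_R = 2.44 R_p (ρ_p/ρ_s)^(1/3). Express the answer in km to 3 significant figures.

87400 km

d_R = 2.44 × 66400 km × (823/5250)^(1/3)
    = 87400 km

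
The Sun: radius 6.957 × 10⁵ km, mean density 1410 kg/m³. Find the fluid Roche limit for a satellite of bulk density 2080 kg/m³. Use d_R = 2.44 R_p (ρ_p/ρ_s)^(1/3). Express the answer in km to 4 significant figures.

1.491 × 10⁶ km

d_R = 2.44 × 6.957 × 10⁵ km × (1410/2080)^(1/3)
    = 1.491 × 10⁶ km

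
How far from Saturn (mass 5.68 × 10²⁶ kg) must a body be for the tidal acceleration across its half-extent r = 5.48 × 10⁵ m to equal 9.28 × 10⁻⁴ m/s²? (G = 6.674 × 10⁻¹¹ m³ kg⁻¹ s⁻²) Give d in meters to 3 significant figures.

3.55 × 10⁸ m

2GMr/d³ = a_tidal  ⇒  d = (2GMr / a_tidal)^(1/3)
d = (2 × 6.674×10⁻¹¹ × (5.68 × 10²⁶) × (5.48 × 10⁵) / (9.28 × 10⁻⁴))^(1/3)
  = 3.55 × 10⁸ m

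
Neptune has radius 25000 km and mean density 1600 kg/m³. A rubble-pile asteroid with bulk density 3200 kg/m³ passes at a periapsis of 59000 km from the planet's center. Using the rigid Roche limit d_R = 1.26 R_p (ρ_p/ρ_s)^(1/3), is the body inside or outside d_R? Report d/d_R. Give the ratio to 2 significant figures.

outside; d/d_R ≈ 2.4

d_R = 1.26 × (25000 km) × (1600/3200)^(1/3) = 25000 km
d/d_R = (59000) / (25000) = 2.4
Since d/d_R > 1, the body is outside the Roche limit.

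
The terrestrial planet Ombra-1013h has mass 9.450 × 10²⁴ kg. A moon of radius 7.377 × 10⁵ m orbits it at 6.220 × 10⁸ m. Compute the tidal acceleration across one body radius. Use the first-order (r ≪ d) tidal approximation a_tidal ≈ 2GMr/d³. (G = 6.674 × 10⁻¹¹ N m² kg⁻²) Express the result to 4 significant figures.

3.867 × 10⁻⁶ m/s²

Δg = 2GMr/d³
   = 2 × (6.674 × 10⁻¹¹) × (9.450 × 10²⁴) × (7.377 × 10⁵) / (6.220 × 10⁸)³
   = 3.867 × 10⁻⁶ m/s²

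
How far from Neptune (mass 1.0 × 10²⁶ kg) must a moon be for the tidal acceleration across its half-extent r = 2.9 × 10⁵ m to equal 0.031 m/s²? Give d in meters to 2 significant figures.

5.0 × 10⁷ m

2GMr/d³ = a_tidal  ⇒  d = (2GMr / a_tidal)^(1/3)
d = (2 × 6.674×10⁻¹¹ × (1.0 × 10²⁶) × (2.9 × 10⁵) / (0.031))^(1/3)
  = 5.0 × 10⁷ m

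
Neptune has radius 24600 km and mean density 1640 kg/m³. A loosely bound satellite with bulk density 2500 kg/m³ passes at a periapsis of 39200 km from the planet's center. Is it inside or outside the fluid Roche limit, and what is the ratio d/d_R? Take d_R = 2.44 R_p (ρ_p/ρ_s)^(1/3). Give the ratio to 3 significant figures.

d_R = 2.44 × (24600 km) × (1640/2500)^(1/3) = 52150 km
d/d_R = (39200) / (52150) = 0.752
Since d/d_R < 1, the body is inside the Roche limit.

inside; d/d_R ≈ 0.752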